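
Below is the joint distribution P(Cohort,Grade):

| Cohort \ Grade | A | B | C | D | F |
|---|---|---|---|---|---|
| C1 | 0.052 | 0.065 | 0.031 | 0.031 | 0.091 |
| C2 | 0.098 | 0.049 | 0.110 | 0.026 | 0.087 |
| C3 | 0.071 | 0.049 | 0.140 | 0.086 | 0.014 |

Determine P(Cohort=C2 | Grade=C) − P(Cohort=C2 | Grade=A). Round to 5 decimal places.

-0.05198

P(Grade=C) = 0.031 + 0.110 + 0.140 = 0.281; P(Cohort=C2 | Grade=C) = 0.110/0.281 = 0.391459.
P(Grade=A) = 0.052 + 0.098 + 0.071 = 0.221; P(Cohort=C2 | Grade=A) = 0.098/0.221 = 0.443439.
Difference = -0.05198.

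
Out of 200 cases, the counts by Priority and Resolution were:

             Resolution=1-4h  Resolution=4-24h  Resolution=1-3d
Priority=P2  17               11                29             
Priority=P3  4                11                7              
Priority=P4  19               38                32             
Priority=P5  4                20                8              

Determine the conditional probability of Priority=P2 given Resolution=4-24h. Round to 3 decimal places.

0.138

Total with Resolution=4-24h: 11 + 11 + 38 + 20 = 80.
P(Priority=P2 | Resolution=4-24h) = 11/80 = 0.138.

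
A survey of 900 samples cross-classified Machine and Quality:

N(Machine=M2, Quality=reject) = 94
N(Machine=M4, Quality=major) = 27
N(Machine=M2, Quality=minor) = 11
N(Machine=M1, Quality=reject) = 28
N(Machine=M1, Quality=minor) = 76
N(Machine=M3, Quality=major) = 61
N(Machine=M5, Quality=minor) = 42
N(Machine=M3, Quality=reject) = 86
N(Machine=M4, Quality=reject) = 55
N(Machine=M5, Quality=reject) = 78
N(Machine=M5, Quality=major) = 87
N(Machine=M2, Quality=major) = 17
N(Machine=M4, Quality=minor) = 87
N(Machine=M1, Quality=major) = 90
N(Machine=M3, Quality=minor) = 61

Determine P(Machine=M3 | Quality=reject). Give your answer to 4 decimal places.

Total with Quality=reject: 28 + 94 + 86 + 55 + 78 = 341.
P(Machine=M3 | Quality=reject) = 86/341 = 0.2522.

0.2522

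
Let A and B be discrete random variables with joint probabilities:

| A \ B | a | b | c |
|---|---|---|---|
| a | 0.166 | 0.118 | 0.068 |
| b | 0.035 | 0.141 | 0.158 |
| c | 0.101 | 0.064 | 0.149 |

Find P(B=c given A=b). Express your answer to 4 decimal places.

P(A=b) = 0.035 + 0.141 + 0.158 = 0.334.
P(B=c | A=b) = 0.158/0.334 = 0.4731.

0.4731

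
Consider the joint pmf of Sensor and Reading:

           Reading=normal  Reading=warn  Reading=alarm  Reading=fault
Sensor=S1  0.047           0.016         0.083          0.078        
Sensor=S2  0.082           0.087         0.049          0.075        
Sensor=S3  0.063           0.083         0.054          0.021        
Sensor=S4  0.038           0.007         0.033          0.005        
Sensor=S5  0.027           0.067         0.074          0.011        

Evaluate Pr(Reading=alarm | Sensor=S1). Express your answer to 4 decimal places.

0.3705

P(Sensor=S1) = 0.047 + 0.016 + 0.083 + 0.078 = 0.224.
P(Reading=alarm | Sensor=S1) = 0.083/0.224 = 0.3705.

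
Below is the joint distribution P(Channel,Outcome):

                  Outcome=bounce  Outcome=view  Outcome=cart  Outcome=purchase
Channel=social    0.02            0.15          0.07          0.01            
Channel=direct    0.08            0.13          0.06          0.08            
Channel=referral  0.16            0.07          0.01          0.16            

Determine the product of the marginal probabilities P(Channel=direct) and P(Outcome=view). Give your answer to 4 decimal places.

P(Channel=direct) = 0.08 + 0.13 + 0.06 + 0.08 = 0.35.
P(Outcome=view) = 0.15 + 0.13 + 0.07 = 0.35.
Product: 0.35 × 0.35 = 0.1225.

0.1225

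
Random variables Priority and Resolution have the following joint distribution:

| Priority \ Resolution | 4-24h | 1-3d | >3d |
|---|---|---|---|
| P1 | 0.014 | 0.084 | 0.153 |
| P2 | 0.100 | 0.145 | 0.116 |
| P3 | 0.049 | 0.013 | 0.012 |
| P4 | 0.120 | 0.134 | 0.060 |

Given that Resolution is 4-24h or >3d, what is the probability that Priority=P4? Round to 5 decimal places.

0.28846

P(Resolution=4-24h) = 0.014 + 0.100 + 0.049 + 0.120 = 0.283.
P(Resolution=>3d) = 0.153 + 0.116 + 0.012 + 0.060 = 0.341.
P(Resolution ∈ {4-24h, >3d}) = 0.283 + 0.341 = 0.624; P(Priority=P4, Resolution ∈ {4-24h, >3d}) = 0.120 + 0.060 = 0.180.
P(Priority=P4 | Resolution ∈ {4-24h, >3d}) = 0.180/0.624 = 0.28846.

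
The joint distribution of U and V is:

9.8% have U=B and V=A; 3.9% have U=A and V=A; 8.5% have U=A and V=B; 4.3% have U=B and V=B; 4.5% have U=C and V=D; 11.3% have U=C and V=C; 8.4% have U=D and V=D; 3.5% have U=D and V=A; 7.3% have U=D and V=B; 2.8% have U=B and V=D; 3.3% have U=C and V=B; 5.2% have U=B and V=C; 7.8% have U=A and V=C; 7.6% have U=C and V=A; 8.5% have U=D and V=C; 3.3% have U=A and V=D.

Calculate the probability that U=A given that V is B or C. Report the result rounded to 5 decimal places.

0.29004

P(V=B) = 0.085 + 0.043 + 0.033 + 0.073 = 0.234.
P(V=C) = 0.078 + 0.052 + 0.113 + 0.085 = 0.328.
P(V ∈ {B, C}) = 0.234 + 0.328 = 0.562; P(U=A, V ∈ {B, C}) = 0.085 + 0.078 = 0.163.
P(U=A | V ∈ {B, C}) = 0.163/0.562 = 0.29004.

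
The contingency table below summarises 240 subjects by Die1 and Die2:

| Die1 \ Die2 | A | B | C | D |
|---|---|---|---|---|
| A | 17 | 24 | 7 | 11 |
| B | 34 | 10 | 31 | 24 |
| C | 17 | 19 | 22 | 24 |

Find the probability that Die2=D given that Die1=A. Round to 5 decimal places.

Total with Die1=A: 17 + 24 + 7 + 11 = 59.
P(Die2=D | Die1=A) = 11/59 = 0.18644.

0.18644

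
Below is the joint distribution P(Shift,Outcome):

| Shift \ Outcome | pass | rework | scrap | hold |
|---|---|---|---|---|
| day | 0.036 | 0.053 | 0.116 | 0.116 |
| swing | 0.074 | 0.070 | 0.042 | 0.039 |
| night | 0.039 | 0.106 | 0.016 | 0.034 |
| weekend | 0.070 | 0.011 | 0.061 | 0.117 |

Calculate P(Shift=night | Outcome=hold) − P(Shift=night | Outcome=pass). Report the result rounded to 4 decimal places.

P(Outcome=hold) = 0.116 + 0.039 + 0.034 + 0.117 = 0.306; P(Shift=night | Outcome=hold) = 0.034/0.306 = 0.11111.
P(Outcome=pass) = 0.036 + 0.074 + 0.039 + 0.070 = 0.219; P(Shift=night | Outcome=pass) = 0.039/0.219 = 0.17808.
Difference = -0.0670.

-0.0670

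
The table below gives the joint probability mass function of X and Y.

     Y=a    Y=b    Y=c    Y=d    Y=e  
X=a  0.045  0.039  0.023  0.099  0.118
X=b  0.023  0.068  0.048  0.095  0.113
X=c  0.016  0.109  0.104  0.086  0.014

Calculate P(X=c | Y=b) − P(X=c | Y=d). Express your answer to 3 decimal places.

P(Y=b) = 0.039 + 0.068 + 0.109 = 0.216; P(X=c | Y=b) = 0.109/0.216 = 0.5046.
P(Y=d) = 0.099 + 0.095 + 0.086 = 0.280; P(X=c | Y=d) = 0.086/0.280 = 0.3071.
Difference = 0.197.

0.197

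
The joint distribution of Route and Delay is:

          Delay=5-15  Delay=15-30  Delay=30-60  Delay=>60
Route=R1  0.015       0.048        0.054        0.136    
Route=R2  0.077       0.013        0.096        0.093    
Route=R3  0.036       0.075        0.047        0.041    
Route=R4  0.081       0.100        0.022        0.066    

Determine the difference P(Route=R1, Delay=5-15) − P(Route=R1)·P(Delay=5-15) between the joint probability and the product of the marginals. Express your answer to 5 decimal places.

P(Route=R1) = 0.015 + 0.048 + 0.054 + 0.136 = 0.253.
P(Delay=5-15) = 0.015 + 0.077 + 0.036 + 0.081 = 0.209.
P(Route=R1, Delay=5-15) − P(Route=R1)P(Delay=5-15) = 0.015 − 0.253×0.209 = -0.03788.

-0.03788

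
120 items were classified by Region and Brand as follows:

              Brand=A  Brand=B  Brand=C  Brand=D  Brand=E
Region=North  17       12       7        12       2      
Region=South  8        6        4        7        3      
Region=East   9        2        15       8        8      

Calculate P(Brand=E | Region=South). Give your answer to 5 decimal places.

0.10714

Total with Region=South: 8 + 6 + 4 + 7 + 3 = 28.
P(Brand=E | Region=South) = 3/28 = 0.10714.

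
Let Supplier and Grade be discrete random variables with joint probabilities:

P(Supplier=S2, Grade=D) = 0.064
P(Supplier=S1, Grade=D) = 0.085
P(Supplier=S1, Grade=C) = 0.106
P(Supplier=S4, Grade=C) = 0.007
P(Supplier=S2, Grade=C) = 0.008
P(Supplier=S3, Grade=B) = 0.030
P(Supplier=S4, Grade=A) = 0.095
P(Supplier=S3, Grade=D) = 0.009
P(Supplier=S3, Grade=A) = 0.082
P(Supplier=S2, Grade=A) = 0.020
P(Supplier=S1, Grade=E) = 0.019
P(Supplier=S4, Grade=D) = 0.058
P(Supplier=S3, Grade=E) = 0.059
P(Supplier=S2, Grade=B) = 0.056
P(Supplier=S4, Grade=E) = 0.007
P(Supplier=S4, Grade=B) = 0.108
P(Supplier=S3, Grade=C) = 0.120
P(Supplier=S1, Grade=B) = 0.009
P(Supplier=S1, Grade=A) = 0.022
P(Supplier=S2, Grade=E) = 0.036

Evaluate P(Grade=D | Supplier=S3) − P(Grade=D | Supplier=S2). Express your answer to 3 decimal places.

P(Supplier=S3) = 0.082 + 0.030 + 0.120 + 0.009 + 0.059 = 0.300; P(Grade=D | Supplier=S3) = 0.009/0.300 = 0.0300.
P(Supplier=S2) = 0.020 + 0.056 + 0.008 + 0.064 + 0.036 = 0.184; P(Grade=D | Supplier=S2) = 0.064/0.184 = 0.3478.
Difference = -0.318.

-0.318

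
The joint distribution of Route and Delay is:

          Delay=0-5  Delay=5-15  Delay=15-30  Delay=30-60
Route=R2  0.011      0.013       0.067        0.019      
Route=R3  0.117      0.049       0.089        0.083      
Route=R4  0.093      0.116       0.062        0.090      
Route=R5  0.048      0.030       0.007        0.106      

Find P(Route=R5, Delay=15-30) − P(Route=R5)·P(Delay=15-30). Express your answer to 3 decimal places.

-0.036

P(Route=R5) = 0.048 + 0.030 + 0.007 + 0.106 = 0.191.
P(Delay=15-30) = 0.067 + 0.089 + 0.062 + 0.007 = 0.225.
P(Route=R5, Delay=15-30) − P(Route=R5)P(Delay=15-30) = 0.007 − 0.191×0.225 = -0.036.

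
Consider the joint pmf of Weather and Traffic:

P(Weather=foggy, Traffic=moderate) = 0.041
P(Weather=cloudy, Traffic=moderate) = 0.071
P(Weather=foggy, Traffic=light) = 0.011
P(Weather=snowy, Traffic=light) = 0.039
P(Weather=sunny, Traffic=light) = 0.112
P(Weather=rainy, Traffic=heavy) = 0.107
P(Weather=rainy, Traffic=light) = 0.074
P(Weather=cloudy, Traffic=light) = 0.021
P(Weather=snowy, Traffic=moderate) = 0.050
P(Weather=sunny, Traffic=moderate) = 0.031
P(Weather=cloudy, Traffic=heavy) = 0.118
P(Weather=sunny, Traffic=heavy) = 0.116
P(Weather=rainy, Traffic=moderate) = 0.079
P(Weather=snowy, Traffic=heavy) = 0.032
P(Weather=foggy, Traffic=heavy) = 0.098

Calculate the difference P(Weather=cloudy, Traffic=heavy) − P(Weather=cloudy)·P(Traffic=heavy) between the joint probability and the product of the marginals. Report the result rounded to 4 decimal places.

P(Weather=cloudy) = 0.021 + 0.071 + 0.118 = 0.210.
P(Traffic=heavy) = 0.116 + 0.118 + 0.107 + 0.032 + 0.098 = 0.471.
P(Weather=cloudy, Traffic=heavy) − P(Weather=cloudy)P(Traffic=heavy) = 0.118 − 0.210×0.471 = 0.0191.

0.0191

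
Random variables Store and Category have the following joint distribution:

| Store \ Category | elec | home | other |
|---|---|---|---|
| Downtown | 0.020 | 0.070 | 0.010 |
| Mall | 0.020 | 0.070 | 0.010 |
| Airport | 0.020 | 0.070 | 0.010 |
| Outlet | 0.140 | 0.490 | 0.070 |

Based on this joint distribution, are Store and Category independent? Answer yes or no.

Every cell satisfies P(Store,Category) = P(Store)·P(Category). For instance P(Store=Mall) = 0.100, P(Category=elec) = 0.200, and 0.100×0.200 = 0.020 matches the joint entry. So Store and Category are independent.

yes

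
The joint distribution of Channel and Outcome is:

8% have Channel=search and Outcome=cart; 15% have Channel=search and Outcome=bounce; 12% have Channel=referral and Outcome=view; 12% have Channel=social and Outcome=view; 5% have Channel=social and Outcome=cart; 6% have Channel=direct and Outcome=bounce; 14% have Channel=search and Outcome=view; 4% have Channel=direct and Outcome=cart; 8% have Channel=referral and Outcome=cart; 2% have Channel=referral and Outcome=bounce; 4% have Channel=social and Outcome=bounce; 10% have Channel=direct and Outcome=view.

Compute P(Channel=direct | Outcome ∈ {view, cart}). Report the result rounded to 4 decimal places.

P(Outcome=view) = 0.14 + 0.12 + 0.10 + 0.12 = 0.48.
P(Outcome=cart) = 0.08 + 0.05 + 0.04 + 0.08 = 0.25.
P(Outcome ∈ {view, cart}) = 0.48 + 0.25 = 0.73; P(Channel=direct, Outcome ∈ {view, cart}) = 0.10 + 0.04 = 0.14.
P(Channel=direct | Outcome ∈ {view, cart}) = 0.14/0.73 = 0.1918.

0.1918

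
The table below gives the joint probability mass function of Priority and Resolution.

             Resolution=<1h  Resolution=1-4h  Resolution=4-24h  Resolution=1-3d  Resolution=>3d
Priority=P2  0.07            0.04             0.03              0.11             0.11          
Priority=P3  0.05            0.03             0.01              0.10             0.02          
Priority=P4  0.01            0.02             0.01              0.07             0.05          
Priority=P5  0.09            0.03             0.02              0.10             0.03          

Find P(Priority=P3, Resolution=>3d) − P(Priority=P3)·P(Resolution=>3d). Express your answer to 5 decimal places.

P(Priority=P3) = 0.05 + 0.03 + 0.01 + 0.10 + 0.02 = 0.21.
P(Resolution=>3d) = 0.11 + 0.02 + 0.05 + 0.03 = 0.21.
P(Priority=P3, Resolution=>3d) − P(Priority=P3)P(Resolution=>3d) = 0.02 − 0.21×0.21 = -0.02410.

-0.02410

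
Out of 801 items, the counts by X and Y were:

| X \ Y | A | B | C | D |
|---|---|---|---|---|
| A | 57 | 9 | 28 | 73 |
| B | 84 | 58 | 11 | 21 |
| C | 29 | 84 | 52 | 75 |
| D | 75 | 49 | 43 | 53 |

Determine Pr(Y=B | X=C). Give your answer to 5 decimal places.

Total with X=C: 29 + 84 + 52 + 75 = 240.
P(Y=B | X=C) = 84/240 = 0.35000.

0.35000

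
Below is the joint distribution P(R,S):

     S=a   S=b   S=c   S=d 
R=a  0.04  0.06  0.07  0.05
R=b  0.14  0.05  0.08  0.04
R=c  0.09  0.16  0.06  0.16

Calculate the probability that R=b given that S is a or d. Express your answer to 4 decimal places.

0.3462

P(S=a) = 0.04 + 0.14 + 0.09 = 0.27.
P(S=d) = 0.05 + 0.04 + 0.16 = 0.25.
P(S ∈ {a, d}) = 0.27 + 0.25 = 0.52; P(R=b, S ∈ {a, d}) = 0.14 + 0.04 = 0.18.
P(R=b | S ∈ {a, d}) = 0.18/0.52 = 0.3462.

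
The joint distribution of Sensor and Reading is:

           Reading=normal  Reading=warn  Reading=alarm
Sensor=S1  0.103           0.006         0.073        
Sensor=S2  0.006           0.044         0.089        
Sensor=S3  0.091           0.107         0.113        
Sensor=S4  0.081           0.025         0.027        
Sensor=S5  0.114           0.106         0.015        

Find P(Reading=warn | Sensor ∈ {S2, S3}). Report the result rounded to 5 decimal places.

0.33556

P(Sensor=S2) = 0.006 + 0.044 + 0.089 = 0.139.
P(Sensor=S3) = 0.091 + 0.107 + 0.113 = 0.311.
P(Sensor ∈ {S2, S3}) = 0.139 + 0.311 = 0.450; P(Reading=warn, Sensor ∈ {S2, S3}) = 0.044 + 0.107 = 0.151.
P(Reading=warn | Sensor ∈ {S2, S3}) = 0.151/0.450 = 0.33556.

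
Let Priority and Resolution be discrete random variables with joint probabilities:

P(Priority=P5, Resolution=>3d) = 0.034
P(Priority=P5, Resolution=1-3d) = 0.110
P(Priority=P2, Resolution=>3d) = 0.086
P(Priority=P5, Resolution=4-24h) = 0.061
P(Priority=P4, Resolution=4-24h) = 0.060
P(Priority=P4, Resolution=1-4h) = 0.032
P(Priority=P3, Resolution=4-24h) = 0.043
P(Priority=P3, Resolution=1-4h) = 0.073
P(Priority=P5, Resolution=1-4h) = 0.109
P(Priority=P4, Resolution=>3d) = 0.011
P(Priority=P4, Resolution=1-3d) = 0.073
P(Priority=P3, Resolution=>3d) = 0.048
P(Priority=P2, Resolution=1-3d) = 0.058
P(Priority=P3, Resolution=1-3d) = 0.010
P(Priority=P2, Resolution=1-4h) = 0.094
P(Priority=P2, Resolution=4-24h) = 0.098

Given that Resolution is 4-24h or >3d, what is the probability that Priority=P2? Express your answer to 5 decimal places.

0.41723

P(Resolution=4-24h) = 0.098 + 0.043 + 0.060 + 0.061 = 0.262.
P(Resolution=>3d) = 0.086 + 0.048 + 0.011 + 0.034 = 0.179.
P(Resolution ∈ {4-24h, >3d}) = 0.262 + 0.179 = 0.441; P(Priority=P2, Resolution ∈ {4-24h, >3d}) = 0.098 + 0.086 = 0.184.
P(Priority=P2 | Resolution ∈ {4-24h, >3d}) = 0.184/0.441 = 0.41723.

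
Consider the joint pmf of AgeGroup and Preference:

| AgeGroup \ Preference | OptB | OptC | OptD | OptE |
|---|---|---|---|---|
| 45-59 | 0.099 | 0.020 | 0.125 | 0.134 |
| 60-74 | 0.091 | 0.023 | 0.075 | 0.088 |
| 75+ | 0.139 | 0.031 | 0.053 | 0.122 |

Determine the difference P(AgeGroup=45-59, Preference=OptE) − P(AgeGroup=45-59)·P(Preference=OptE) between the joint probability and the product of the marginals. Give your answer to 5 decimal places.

0.00397

P(AgeGroup=45-59) = 0.099 + 0.020 + 0.125 + 0.134 = 0.378.
P(Preference=OptE) = 0.134 + 0.088 + 0.122 = 0.344.
P(AgeGroup=45-59, Preference=OptE) − P(AgeGroup=45-59)P(Preference=OptE) = 0.134 − 0.378×0.344 = 0.00397.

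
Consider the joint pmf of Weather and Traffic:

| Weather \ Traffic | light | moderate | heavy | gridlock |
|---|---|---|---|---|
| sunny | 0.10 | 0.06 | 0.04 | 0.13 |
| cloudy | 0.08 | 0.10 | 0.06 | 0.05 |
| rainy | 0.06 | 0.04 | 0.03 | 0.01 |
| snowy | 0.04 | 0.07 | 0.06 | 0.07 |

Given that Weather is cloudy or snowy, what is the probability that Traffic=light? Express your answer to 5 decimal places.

P(Weather=cloudy) = 0.08 + 0.10 + 0.06 + 0.05 = 0.29.
P(Weather=snowy) = 0.04 + 0.07 + 0.06 + 0.07 = 0.24.
P(Weather ∈ {cloudy, snowy}) = 0.29 + 0.24 = 0.53; P(Traffic=light, Weather ∈ {cloudy, snowy}) = 0.08 + 0.04 = 0.12.
P(Traffic=light | Weather ∈ {cloudy, snowy}) = 0.12/0.53 = 0.22642.

0.22642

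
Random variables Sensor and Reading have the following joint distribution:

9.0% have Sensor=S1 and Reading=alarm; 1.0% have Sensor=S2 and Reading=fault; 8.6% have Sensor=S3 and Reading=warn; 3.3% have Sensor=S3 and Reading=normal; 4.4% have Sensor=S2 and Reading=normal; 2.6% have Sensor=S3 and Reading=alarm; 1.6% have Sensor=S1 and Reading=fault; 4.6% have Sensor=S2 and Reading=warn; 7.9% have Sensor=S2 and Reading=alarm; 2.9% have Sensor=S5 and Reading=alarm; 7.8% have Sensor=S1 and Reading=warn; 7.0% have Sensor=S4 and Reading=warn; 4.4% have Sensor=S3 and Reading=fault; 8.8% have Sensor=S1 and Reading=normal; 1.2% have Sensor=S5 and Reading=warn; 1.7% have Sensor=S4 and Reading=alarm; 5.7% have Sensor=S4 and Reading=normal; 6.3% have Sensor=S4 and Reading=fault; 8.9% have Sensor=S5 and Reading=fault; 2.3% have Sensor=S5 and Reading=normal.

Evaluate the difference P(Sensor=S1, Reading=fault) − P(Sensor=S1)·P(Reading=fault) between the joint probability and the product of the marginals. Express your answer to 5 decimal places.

P(Sensor=S1) = 0.088 + 0.078 + 0.090 + 0.016 = 0.272.
P(Reading=fault) = 0.016 + 0.010 + 0.044 + 0.063 + 0.089 = 0.222.
P(Sensor=S1, Reading=fault) − P(Sensor=S1)P(Reading=fault) = 0.016 − 0.272×0.222 = -0.04438.

-0.04438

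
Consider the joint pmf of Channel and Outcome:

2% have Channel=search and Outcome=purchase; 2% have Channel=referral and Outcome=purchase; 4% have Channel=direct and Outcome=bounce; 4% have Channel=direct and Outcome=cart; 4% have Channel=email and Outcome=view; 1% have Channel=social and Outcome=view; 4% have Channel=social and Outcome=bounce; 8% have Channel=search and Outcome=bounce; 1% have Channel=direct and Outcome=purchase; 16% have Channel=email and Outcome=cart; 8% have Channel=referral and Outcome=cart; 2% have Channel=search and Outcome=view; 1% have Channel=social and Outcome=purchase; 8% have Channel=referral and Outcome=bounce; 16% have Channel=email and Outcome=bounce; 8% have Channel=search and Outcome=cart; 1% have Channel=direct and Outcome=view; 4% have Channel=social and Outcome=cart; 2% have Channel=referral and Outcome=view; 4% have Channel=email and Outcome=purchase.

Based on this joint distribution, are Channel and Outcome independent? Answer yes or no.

Every cell satisfies P(Channel,Outcome) = P(Channel)·P(Outcome). For instance P(Channel=direct) = 0.10, P(Outcome=bounce) = 0.40, and 0.10×0.40 = 0.04 matches the joint entry. So Channel and Outcome are independent.

yes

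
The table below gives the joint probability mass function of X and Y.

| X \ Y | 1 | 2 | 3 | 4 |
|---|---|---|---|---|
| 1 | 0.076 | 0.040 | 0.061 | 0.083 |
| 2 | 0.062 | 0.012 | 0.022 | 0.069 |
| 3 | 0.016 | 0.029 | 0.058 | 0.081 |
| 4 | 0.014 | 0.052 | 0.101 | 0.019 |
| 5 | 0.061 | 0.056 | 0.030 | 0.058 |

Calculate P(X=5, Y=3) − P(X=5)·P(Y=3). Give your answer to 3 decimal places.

P(X=5) = 0.061 + 0.056 + 0.030 + 0.058 = 0.205.
P(Y=3) = 0.061 + 0.022 + 0.058 + 0.101 + 0.030 = 0.272.
P(X=5, Y=3) − P(X=5)P(Y=3) = 0.030 − 0.205×0.272 = -0.026.

-0.026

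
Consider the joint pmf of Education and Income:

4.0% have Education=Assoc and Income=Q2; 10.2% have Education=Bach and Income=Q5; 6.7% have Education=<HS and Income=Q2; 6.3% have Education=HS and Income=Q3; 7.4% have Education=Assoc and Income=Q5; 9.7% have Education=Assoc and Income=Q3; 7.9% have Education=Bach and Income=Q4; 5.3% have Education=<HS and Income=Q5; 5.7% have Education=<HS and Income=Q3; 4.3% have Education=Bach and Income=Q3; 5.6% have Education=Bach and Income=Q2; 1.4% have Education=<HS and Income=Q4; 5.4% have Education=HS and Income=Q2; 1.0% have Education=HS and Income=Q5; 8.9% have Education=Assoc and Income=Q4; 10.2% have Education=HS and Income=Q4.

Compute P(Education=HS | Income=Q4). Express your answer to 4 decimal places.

P(Income=Q4) = 0.014 + 0.102 + 0.089 + 0.079 = 0.284.
P(Education=HS | Income=Q4) = 0.102/0.284 = 0.3592.

0.3592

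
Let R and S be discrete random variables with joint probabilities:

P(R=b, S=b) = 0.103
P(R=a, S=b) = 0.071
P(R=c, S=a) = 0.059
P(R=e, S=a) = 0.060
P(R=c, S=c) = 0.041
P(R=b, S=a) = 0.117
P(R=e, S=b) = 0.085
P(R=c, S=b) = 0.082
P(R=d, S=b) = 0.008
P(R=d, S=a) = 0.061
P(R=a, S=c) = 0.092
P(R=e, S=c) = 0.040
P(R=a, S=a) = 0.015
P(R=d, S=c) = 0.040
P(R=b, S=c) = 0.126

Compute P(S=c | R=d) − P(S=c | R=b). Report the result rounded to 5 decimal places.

0.00281

P(R=d) = 0.061 + 0.008 + 0.040 = 0.109; P(S=c | R=d) = 0.040/0.109 = 0.366972.
P(R=b) = 0.117 + 0.103 + 0.126 = 0.346; P(S=c | R=b) = 0.126/0.346 = 0.364162.
Difference = 0.00281.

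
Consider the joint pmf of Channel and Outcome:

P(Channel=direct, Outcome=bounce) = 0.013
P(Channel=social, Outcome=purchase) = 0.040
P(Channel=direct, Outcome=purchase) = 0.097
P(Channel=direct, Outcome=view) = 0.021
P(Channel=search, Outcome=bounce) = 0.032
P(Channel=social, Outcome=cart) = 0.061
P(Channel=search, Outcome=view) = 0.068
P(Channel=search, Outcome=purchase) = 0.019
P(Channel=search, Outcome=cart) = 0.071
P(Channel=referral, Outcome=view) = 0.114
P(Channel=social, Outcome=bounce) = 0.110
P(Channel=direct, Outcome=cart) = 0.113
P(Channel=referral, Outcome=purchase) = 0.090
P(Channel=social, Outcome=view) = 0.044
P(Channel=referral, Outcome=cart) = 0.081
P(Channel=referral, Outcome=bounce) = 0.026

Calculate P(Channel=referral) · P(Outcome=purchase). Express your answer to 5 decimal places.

P(Channel=referral) = 0.026 + 0.114 + 0.081 + 0.090 = 0.311.
P(Outcome=purchase) = 0.019 + 0.040 + 0.097 + 0.090 = 0.246.
Product: 0.311 × 0.246 = 0.07651.

0.07651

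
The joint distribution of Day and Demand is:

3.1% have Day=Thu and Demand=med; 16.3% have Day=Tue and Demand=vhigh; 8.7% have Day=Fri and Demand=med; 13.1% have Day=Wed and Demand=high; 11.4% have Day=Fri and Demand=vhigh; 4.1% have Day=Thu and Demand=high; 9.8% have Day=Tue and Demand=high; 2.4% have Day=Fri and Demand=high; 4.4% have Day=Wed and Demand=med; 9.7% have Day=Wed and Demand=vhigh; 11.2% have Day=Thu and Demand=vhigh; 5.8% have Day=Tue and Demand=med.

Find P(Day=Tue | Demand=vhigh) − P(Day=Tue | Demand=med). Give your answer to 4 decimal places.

P(Demand=vhigh) = 0.163 + 0.097 + 0.112 + 0.114 = 0.486; P(Day=Tue | Demand=vhigh) = 0.163/0.486 = 0.33539.
P(Demand=med) = 0.058 + 0.044 + 0.031 + 0.087 = 0.220; P(Day=Tue | Demand=med) = 0.058/0.220 = 0.26364.
Difference = 0.0718.

0.0718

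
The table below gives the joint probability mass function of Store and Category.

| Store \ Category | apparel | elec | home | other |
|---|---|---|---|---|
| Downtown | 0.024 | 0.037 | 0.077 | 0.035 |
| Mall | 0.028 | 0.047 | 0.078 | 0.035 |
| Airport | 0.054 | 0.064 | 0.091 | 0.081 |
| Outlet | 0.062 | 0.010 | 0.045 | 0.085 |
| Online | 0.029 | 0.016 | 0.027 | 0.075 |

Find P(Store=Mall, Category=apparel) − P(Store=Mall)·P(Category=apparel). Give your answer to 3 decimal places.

P(Store=Mall) = 0.028 + 0.047 + 0.078 + 0.035 = 0.188.
P(Category=apparel) = 0.024 + 0.028 + 0.054 + 0.062 + 0.029 = 0.197.
P(Store=Mall, Category=apparel) − P(Store=Mall)P(Category=apparel) = 0.028 − 0.188×0.197 = -0.009.

-0.009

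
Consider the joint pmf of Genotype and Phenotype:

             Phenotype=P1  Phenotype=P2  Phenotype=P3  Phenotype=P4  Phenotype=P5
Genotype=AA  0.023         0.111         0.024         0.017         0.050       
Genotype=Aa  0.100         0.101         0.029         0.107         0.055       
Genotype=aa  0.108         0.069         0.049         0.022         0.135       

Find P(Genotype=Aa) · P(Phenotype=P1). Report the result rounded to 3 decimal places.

0.091

P(Genotype=Aa) = 0.100 + 0.101 + 0.029 + 0.107 + 0.055 = 0.392.
P(Phenotype=P1) = 0.023 + 0.100 + 0.108 = 0.231.
Product: 0.392 × 0.231 = 0.091.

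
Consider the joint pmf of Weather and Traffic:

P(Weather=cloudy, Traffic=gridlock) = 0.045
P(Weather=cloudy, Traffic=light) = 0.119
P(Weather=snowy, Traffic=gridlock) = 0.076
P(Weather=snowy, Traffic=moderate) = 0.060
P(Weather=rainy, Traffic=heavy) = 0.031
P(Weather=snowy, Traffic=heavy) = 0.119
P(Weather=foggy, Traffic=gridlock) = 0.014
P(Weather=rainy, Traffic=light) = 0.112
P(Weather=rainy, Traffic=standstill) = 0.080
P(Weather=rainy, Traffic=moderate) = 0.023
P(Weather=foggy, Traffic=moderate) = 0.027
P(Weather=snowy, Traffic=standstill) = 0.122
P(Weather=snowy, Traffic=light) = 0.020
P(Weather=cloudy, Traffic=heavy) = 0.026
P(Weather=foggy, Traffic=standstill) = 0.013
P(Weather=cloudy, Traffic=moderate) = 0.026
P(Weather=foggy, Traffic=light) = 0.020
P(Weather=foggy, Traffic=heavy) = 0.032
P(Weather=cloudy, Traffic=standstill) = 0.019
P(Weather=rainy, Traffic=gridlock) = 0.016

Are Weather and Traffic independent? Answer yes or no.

P(Weather=snowy) = 0.397 and P(Traffic=light) = 0.271, so their product is 0.10759, but P(Weather=snowy, Traffic=light) = 0.020. Since these differ, Weather and Traffic are not independent.

no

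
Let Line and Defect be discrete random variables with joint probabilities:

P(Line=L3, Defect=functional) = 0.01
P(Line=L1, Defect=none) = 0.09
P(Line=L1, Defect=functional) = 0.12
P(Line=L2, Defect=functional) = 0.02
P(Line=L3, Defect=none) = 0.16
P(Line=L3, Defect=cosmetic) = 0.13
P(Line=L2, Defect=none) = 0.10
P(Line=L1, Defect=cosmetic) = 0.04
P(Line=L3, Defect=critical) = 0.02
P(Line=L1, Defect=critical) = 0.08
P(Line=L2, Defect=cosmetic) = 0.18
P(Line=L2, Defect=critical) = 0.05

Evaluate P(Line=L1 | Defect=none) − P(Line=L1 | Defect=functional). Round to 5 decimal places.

-0.54286

P(Defect=none) = 0.09 + 0.10 + 0.16 = 0.35; P(Line=L1 | Defect=none) = 0.09/0.35 = 0.257143.
P(Defect=functional) = 0.12 + 0.02 + 0.01 = 0.15; P(Line=L1 | Defect=functional) = 0.12/0.15 = 0.800000.
Difference = -0.54286.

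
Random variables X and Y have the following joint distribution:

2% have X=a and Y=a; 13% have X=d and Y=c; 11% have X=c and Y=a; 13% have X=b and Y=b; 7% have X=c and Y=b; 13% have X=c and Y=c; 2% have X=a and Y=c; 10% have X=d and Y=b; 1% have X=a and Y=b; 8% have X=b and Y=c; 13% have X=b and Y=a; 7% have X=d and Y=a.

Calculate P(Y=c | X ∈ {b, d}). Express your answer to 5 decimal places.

0.32813

P(X=b) = 0.13 + 0.13 + 0.08 = 0.34.
P(X=d) = 0.07 + 0.10 + 0.13 = 0.30.
P(X ∈ {b, d}) = 0.34 + 0.30 = 0.64; P(Y=c, X ∈ {b, d}) = 0.08 + 0.13 = 0.21.
P(Y=c | X ∈ {b, d}) = 0.21/0.64 = 0.32813.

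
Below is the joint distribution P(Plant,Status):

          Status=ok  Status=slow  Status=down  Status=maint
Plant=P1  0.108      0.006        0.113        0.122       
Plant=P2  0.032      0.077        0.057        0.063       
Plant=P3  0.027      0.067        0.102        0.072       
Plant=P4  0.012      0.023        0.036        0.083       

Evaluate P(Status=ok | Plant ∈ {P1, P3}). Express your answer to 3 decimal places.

0.219

P(Plant=P1) = 0.108 + 0.006 + 0.113 + 0.122 = 0.349.
P(Plant=P3) = 0.027 + 0.067 + 0.102 + 0.072 = 0.268.
P(Plant ∈ {P1, P3}) = 0.349 + 0.268 = 0.617; P(Status=ok, Plant ∈ {P1, P3}) = 0.108 + 0.027 = 0.135.
P(Status=ok | Plant ∈ {P1, P3}) = 0.135/0.617 = 0.219.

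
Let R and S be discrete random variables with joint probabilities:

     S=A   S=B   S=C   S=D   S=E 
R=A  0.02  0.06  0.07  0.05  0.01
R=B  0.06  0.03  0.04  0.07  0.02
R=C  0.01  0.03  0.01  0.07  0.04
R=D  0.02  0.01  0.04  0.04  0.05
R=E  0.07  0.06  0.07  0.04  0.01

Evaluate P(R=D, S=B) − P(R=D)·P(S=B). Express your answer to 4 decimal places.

-0.0204

P(R=D) = 0.02 + 0.01 + 0.04 + 0.04 + 0.05 = 0.16.
P(S=B) = 0.06 + 0.03 + 0.03 + 0.01 + 0.06 = 0.19.
P(R=D, S=B) − P(R=D)P(S=B) = 0.01 − 0.16×0.19 = -0.0204.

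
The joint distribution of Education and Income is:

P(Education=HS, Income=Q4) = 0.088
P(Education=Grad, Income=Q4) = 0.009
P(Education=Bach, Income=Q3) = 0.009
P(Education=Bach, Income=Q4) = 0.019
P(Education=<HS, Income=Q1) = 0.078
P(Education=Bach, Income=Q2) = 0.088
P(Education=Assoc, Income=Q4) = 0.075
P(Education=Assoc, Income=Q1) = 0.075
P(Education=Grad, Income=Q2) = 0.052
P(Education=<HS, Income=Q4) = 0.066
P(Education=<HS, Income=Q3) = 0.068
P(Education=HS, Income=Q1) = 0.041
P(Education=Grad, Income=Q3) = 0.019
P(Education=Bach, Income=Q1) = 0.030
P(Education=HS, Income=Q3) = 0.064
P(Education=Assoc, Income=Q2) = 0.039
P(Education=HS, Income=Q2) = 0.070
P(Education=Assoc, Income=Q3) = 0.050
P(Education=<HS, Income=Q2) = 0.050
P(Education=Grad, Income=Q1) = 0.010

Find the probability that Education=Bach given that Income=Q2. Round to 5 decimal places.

P(Income=Q2) = 0.050 + 0.070 + 0.039 + 0.088 + 0.052 = 0.299.
P(Education=Bach | Income=Q2) = 0.088/0.299 = 0.29431.

0.29431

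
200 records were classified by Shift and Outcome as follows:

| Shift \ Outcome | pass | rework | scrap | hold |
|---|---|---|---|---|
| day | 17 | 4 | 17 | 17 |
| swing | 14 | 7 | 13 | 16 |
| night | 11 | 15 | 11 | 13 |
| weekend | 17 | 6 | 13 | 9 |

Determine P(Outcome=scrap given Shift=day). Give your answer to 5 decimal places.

0.30909

Total with Shift=day: 17 + 4 + 17 + 17 = 55.
P(Outcome=scrap | Shift=day) = 17/55 = 0.30909.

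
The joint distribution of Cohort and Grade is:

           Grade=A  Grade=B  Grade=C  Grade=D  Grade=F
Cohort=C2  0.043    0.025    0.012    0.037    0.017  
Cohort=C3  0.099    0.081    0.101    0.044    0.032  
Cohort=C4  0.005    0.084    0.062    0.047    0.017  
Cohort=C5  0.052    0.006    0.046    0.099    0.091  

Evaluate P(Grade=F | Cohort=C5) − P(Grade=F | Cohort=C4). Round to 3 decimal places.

P(Cohort=C5) = 0.052 + 0.006 + 0.046 + 0.099 + 0.091 = 0.294; P(Grade=F | Cohort=C5) = 0.091/0.294 = 0.3095.
P(Cohort=C4) = 0.005 + 0.084 + 0.062 + 0.047 + 0.017 = 0.215; P(Grade=F | Cohort=C4) = 0.017/0.215 = 0.0791.
Difference = 0.230.

0.230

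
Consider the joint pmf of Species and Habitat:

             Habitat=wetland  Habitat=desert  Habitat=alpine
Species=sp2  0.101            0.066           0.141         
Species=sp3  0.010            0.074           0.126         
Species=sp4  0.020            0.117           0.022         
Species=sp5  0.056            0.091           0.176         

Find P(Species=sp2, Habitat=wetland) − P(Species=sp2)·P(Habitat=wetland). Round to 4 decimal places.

P(Species=sp2) = 0.101 + 0.066 + 0.141 = 0.308.
P(Habitat=wetland) = 0.101 + 0.010 + 0.020 + 0.056 = 0.187.
P(Species=sp2, Habitat=wetland) − P(Species=sp2)P(Habitat=wetland) = 0.101 − 0.308×0.187 = 0.0434.

0.0434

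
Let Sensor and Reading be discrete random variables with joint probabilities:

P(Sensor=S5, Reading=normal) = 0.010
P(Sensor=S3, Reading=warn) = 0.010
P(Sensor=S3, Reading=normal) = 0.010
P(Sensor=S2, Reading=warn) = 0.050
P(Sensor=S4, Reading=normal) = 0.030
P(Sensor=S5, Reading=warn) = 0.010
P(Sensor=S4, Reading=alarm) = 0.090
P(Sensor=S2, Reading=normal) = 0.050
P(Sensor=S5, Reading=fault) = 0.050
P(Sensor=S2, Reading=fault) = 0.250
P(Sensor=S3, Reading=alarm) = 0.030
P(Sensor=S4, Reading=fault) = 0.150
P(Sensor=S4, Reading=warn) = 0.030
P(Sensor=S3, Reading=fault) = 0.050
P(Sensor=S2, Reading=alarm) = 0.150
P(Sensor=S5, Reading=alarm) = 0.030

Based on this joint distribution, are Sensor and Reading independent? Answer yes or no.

Every cell satisfies P(Sensor,Reading) = P(Sensor)·P(Reading). For instance P(Sensor=S2) = 0.500, P(Reading=alarm) = 0.300, and 0.500×0.300 = 0.150 matches the joint entry. So Sensor and Reading are independent.

yes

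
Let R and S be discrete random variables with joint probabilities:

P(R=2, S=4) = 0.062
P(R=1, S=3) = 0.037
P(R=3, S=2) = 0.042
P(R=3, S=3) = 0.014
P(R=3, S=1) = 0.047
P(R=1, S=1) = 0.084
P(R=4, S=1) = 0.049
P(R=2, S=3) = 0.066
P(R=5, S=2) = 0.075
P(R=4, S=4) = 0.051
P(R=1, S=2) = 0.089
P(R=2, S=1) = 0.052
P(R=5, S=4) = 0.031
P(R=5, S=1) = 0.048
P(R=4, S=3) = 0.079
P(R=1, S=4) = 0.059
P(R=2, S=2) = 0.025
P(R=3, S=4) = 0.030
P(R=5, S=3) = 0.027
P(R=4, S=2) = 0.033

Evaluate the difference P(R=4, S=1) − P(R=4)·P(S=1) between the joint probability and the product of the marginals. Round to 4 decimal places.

P(R=4) = 0.049 + 0.033 + 0.079 + 0.051 = 0.212.
P(S=1) = 0.084 + 0.052 + 0.047 + 0.049 + 0.048 = 0.280.
P(R=4, S=1) − P(R=4)P(S=1) = 0.049 − 0.212×0.280 = -0.0104.

-0.0104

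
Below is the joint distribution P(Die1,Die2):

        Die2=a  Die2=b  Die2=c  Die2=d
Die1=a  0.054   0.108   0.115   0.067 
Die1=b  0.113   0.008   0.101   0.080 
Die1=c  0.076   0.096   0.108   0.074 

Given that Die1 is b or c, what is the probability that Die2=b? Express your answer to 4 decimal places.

P(Die1=b) = 0.113 + 0.008 + 0.101 + 0.080 = 0.302.
P(Die1=c) = 0.076 + 0.096 + 0.108 + 0.074 = 0.354.
P(Die1 ∈ {b, c}) = 0.302 + 0.354 = 0.656; P(Die2=b, Die1 ∈ {b, c}) = 0.008 + 0.096 = 0.104.
P(Die2=b | Die1 ∈ {b, c}) = 0.104/0.656 = 0.1585.

0.1585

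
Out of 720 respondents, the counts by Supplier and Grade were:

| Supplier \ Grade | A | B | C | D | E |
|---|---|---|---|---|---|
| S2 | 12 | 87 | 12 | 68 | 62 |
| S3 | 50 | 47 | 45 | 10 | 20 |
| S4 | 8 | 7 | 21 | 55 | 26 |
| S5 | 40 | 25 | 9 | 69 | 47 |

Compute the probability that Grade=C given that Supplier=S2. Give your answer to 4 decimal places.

0.0498

Total with Supplier=S2: 12 + 87 + 12 + 68 + 62 = 241.
P(Grade=C | Supplier=S2) = 12/241 = 0.0498.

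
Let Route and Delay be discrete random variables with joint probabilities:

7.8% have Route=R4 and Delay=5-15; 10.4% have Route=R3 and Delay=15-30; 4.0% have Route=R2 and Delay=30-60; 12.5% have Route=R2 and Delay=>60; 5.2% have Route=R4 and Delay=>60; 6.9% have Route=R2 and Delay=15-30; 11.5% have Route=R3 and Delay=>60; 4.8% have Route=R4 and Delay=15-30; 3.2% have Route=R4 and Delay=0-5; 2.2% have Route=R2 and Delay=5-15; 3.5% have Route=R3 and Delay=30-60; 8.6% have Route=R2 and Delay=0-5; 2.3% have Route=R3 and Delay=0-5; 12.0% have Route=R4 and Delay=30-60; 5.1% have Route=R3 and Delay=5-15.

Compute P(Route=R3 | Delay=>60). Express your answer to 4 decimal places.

0.3938

P(Delay=>60) = 0.125 + 0.115 + 0.052 = 0.292.
P(Route=R3 | Delay=>60) = 0.115/0.292 = 0.3938.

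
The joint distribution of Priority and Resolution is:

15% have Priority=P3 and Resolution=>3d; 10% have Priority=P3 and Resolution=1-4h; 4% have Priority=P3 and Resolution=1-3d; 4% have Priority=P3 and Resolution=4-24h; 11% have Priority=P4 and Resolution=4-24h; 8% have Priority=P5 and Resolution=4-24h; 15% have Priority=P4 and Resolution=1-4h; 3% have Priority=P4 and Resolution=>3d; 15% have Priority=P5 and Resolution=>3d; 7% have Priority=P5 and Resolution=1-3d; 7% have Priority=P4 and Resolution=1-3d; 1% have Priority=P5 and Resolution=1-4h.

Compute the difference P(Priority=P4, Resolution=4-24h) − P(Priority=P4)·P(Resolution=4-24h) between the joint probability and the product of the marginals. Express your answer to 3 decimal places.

P(Priority=P4) = 0.15 + 0.11 + 0.07 + 0.03 = 0.36.
P(Resolution=4-24h) = 0.04 + 0.11 + 0.08 = 0.23.
P(Priority=P4, Resolution=4-24h) − P(Priority=P4)P(Resolution=4-24h) = 0.11 − 0.36×0.23 = 0.027.

0.027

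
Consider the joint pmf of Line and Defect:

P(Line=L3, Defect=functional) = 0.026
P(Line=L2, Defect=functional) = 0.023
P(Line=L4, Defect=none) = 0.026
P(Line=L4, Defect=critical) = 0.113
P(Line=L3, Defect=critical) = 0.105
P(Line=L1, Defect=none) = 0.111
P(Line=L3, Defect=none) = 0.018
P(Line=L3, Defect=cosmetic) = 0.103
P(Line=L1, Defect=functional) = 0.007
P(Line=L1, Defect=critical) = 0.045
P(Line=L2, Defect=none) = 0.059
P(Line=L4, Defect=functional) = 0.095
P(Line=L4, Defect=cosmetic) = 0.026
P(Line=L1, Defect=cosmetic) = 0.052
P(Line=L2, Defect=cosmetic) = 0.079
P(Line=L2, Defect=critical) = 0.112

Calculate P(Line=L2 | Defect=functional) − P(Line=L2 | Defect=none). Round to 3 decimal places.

P(Defect=functional) = 0.007 + 0.023 + 0.026 + 0.095 = 0.151; P(Line=L2 | Defect=functional) = 0.023/0.151 = 0.1523.
P(Defect=none) = 0.111 + 0.059 + 0.018 + 0.026 = 0.214; P(Line=L2 | Defect=none) = 0.059/0.214 = 0.2757.
Difference = -0.123.

-0.123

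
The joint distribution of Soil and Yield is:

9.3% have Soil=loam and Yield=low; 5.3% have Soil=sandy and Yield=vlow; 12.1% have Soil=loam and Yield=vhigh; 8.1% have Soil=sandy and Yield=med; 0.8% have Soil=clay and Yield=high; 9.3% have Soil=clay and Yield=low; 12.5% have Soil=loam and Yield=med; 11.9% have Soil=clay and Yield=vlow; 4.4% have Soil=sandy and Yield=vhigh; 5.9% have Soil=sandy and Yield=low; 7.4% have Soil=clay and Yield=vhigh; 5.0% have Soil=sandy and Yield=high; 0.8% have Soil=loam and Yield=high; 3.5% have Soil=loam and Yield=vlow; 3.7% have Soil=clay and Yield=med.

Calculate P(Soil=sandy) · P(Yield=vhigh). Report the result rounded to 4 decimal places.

0.0686

P(Soil=sandy) = 0.053 + 0.059 + 0.081 + 0.050 + 0.044 = 0.287.
P(Yield=vhigh) = 0.044 + 0.121 + 0.074 = 0.239.
Product: 0.287 × 0.239 = 0.0686.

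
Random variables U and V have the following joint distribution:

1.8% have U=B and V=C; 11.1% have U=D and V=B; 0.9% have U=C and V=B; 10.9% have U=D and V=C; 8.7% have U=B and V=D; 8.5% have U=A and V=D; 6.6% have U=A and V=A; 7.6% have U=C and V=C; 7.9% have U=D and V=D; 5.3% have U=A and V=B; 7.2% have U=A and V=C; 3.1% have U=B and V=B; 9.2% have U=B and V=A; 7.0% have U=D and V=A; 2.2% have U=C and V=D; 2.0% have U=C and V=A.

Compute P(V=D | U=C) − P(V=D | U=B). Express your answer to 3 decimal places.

P(U=C) = 0.020 + 0.009 + 0.076 + 0.022 = 0.127; P(V=D | U=C) = 0.022/0.127 = 0.1732.
P(U=B) = 0.092 + 0.031 + 0.018 + 0.087 = 0.228; P(V=D | U=B) = 0.087/0.228 = 0.3816.
Difference = -0.208.

-0.208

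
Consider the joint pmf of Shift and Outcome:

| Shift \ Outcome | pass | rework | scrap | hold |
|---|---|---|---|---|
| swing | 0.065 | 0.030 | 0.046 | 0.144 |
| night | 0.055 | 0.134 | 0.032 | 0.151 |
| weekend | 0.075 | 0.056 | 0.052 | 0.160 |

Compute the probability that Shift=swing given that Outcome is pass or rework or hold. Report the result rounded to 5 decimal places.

P(Outcome=pass) = 0.065 + 0.055 + 0.075 = 0.195.
P(Outcome=rework) = 0.030 + 0.134 + 0.056 = 0.220.
P(Outcome=hold) = 0.144 + 0.151 + 0.160 = 0.455.
P(Outcome ∈ {pass, rework, hold}) = 0.195 + 0.220 + 0.455 = 0.870; P(Shift=swing, Outcome ∈ {pass, rework, hold}) = 0.065 + 0.030 + 0.144 = 0.239.
P(Shift=swing | Outcome ∈ {pass, rework, hold}) = 0.239/0.870 = 0.27471.

0.27471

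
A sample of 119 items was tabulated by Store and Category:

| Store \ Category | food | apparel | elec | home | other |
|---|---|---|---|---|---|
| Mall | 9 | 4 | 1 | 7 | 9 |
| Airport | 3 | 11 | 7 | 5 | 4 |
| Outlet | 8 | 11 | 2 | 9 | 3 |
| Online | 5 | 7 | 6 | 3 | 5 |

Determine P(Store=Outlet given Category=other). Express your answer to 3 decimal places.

0.143

Total with Category=other: 9 + 4 + 3 + 5 = 21.
P(Store=Outlet | Category=other) = 3/21 = 0.143.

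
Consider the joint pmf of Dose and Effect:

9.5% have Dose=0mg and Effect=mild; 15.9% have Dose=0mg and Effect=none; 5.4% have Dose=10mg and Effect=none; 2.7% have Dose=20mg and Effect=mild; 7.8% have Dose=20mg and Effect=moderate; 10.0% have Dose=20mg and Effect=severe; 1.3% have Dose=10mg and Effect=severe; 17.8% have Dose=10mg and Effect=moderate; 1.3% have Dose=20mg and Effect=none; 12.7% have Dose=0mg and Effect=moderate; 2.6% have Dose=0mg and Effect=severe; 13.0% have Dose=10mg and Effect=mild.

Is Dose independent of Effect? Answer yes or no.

no

P(Dose=20mg) = 0.218 and P(Effect=severe) = 0.139, so their product is 0.03030, but P(Dose=20mg, Effect=severe) = 0.100. Since these differ, Dose and Effect are not independent.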